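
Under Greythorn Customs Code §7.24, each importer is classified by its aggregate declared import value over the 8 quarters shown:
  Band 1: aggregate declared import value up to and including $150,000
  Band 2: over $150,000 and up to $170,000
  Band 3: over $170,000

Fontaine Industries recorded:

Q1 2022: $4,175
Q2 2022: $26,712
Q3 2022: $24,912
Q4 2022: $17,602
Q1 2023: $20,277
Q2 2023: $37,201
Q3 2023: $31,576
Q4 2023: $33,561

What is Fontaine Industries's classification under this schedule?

Aggregate declared import value: $4,175 + $26,712 + $24,912 + $17,602 + $20,277 + $37,201 + $31,576 + $33,561 = $196,016.
$196,016 > $170,000, so Band 3 applies.

Band 3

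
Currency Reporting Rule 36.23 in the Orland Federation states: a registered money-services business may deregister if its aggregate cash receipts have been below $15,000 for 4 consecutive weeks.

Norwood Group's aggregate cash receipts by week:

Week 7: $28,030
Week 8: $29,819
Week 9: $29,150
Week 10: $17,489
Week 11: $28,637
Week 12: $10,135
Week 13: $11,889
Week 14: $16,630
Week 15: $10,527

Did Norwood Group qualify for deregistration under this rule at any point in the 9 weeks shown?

No

Weeks below $15,000: Week 12, Week 13, Week 15.
Longest run of consecutive weeks below the threshold: 2.
2 < 4, so Norwood Group never became eligible.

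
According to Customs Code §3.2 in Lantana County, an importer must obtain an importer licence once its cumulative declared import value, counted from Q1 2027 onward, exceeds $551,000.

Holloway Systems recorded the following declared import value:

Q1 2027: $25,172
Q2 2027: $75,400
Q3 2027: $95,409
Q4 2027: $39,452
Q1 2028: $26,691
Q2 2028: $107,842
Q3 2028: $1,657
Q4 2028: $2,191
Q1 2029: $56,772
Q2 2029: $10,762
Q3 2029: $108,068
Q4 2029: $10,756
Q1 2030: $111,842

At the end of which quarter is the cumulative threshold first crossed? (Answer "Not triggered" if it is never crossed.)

Q4 2029

Through Q1 2027: $25,172
Through Q2 2027: $100,572
Through Q3 2027: $195,981
Through Q4 2027: $235,433
Through Q1 2028: $262,124
Through Q2 2028: $369,966
Through Q3 2028: $371,623
Through Q4 2028: $373,814
Through Q1 2029: $430,586
Through Q2 2029: $441,348
Through Q3 2029: $549,416
Through Q4 2029: $560,172 ← exceeds threshold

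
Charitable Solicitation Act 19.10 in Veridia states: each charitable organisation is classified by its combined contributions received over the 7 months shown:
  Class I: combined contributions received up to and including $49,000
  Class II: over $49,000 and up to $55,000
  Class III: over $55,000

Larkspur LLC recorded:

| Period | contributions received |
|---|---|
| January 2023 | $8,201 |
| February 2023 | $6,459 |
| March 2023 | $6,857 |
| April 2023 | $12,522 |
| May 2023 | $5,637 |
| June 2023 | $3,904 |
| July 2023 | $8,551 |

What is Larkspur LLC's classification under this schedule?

Class II

Combined contributions received: $8,201 + $6,459 + $6,857 + $12,522 + $5,637 + $3,904 + $8,551 = $52,131.
$49,000 < $52,131 ≤ $55,000, so Class II applies.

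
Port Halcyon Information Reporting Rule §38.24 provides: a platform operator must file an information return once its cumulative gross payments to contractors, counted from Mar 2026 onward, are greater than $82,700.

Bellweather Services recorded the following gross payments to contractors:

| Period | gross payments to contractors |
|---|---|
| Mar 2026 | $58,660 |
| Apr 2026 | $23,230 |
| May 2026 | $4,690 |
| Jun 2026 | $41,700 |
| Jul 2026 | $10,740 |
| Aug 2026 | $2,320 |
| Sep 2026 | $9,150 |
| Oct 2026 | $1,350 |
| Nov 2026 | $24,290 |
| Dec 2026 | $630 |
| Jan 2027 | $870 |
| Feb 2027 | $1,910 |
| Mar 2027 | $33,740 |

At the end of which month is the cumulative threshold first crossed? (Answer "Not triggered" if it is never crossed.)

Through Mar 2026: $58,660
Through Apr 2026: $81,890
Through May 2026: $86,580 ← exceeds threshold

May 2026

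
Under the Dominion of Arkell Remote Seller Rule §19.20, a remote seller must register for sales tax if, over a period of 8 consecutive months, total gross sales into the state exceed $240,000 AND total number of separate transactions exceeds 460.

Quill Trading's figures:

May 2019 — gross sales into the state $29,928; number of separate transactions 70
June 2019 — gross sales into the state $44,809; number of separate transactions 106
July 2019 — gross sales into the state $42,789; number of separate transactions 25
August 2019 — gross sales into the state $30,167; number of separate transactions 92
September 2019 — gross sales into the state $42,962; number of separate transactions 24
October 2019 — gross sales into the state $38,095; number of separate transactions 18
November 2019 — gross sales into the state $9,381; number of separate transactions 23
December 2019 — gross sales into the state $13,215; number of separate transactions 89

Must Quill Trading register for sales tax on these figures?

Total gross sales into the state: $29,928 + $44,809 + $42,789 + $30,167 + $42,962 + $38,095 + $9,381 + $13,215 = $251,346 (> $240,000).
Total number of separate transactions: 70 + 106 + 25 + 92 + 24 + 18 + 23 + 89 = 447 (≤ 460).
The test is 'and': the rule requires both, and at least one is not exceeded.

No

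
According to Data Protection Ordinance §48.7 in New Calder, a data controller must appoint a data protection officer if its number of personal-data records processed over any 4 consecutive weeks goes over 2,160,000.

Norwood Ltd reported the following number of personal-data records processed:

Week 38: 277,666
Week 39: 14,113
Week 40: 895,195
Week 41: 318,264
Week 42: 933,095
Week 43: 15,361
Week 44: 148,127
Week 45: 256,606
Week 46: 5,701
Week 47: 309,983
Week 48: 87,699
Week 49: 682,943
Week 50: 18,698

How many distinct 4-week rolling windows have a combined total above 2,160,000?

2

Week 38–Week 41: 277,666 + 14,113 + 895,195 + 318,264 = 1,505,238 (under)
Week 39–Week 42: 14,113 + 895,195 + 318,264 + 933,095 = 2,160,667 (over)
Week 40–Week 43: 895,195 + 318,264 + 933,095 + 15,361 = 2,161,915 (over)
Week 41–Week 44: 318,264 + 933,095 + 15,361 + 148,127 = 1,414,847 (under)
Week 42–Week 45: 933,095 + 15,361 + 148,127 + 256,606 = 1,353,189 (under)
Week 43–Week 46: 15,361 + 148,127 + 256,606 + 5,701 = 425,795 (under)
Week 44–Week 47: 148,127 + 256,606 + 5,701 + 309,983 = 720,417 (under)
Week 45–Week 48: 256,606 + 5,701 + 309,983 + 87,699 = 659,989 (under)
Week 46–Week 49: 5,701 + 309,983 + 87,699 + 682,943 = 1,086,326 (under)
Week 47–Week 50: 309,983 + 87,699 + 682,943 + 18,698 = 1,099,323 (under)
2 windows exceed the threshold.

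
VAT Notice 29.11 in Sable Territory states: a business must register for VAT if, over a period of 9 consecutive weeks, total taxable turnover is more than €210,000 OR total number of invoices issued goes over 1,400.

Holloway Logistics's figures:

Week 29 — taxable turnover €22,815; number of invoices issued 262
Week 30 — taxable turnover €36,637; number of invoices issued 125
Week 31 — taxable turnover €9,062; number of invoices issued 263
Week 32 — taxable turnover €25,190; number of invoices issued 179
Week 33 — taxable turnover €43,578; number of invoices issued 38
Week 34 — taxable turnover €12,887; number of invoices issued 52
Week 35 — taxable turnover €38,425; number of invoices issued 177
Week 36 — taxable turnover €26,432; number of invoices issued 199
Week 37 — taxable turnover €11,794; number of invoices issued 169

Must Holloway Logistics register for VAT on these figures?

Yes

Total taxable turnover: €22,815 + €36,637 + €9,062 + €25,190 + €43,578 + €12,887 + €38,425 + €26,432 + €11,794 = €226,820 (> €210,000).
Total number of invoices issued: 262 + 125 + 263 + 179 + 38 + 52 + 177 + 199 + 169 = 1,464 (> 1,400).
The test is 'or': at least one threshold is exceeded.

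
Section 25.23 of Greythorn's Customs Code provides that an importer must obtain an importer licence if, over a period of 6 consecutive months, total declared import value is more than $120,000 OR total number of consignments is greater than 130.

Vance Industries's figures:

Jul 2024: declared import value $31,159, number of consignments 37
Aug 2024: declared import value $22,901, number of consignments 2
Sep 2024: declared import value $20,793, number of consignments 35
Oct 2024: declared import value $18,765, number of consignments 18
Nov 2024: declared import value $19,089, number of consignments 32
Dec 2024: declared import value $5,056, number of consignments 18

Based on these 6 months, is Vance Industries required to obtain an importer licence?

Yes

Total declared import value: $31,159 + $22,901 + $20,793 + $18,765 + $19,089 + $5,056 = $117,763 (≤ $120,000).
Total number of consignments: 37 + 2 + 35 + 18 + 32 + 18 = 142 (> 130).
The test is 'or': at least one threshold is exceeded.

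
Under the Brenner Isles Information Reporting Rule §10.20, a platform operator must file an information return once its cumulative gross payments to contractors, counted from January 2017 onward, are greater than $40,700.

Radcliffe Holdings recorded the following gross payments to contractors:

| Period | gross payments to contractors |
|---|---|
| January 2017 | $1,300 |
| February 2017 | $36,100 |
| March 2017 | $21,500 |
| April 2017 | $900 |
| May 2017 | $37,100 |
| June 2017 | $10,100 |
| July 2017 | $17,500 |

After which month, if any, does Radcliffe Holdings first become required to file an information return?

Through January 2017: $1,300
Through February 2017: $37,400
Through March 2017: $58,900 ← exceeds threshold

March 2017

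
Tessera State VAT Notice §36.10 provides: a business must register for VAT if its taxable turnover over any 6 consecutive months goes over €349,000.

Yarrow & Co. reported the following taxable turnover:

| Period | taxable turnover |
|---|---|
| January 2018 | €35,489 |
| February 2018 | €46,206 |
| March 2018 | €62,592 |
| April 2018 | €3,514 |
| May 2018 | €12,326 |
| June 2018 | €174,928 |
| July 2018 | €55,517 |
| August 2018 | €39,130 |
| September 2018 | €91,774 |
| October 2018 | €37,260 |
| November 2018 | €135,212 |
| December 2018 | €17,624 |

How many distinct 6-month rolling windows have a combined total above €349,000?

January 2018–June 2018: €35,489 + €46,206 + €62,592 + €3,514 + €12,326 + €174,928 = €335,055 (under)
February 2018–July 2018: €46,206 + €62,592 + €3,514 + €12,326 + €174,928 + €55,517 = €355,083 (over)
March 2018–August 2018: €62,592 + €3,514 + €12,326 + €174,928 + €55,517 + €39,130 = €348,007 (under)
April 2018–September 2018: €3,514 + €12,326 + €174,928 + €55,517 + €39,130 + €91,774 = €377,189 (over)
May 2018–October 2018: €12,326 + €174,928 + €55,517 + €39,130 + €91,774 + €37,260 = €410,935 (over)
June 2018–November 2018: €174,928 + €55,517 + €39,130 + €91,774 + €37,260 + €135,212 = €533,821 (over)
July 2018–December 2018: €55,517 + €39,130 + €91,774 + €37,260 + €135,212 + €17,624 = €376,517 (over)
5 windows exceed the threshold.

5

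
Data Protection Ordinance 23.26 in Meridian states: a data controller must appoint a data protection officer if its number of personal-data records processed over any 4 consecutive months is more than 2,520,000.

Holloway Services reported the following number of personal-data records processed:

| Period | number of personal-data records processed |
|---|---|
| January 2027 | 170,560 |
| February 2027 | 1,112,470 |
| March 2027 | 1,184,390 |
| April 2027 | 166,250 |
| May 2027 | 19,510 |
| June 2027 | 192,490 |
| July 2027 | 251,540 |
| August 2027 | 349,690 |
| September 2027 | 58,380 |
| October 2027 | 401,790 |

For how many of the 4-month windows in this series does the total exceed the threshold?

1

January 2027–April 2027: 170,560 + 1,112,470 + 1,184,390 + 166,250 = 2,633,670 (over)
February 2027–May 2027: 1,112,470 + 1,184,390 + 166,250 + 19,510 = 2,482,620 (under)
March 2027–June 2027: 1,184,390 + 166,250 + 19,510 + 192,490 = 1,562,640 (under)
April 2027–July 2027: 166,250 + 19,510 + 192,490 + 251,540 = 629,790 (under)
May 2027–August 2027: 19,510 + 192,490 + 251,540 + 349,690 = 813,230 (under)
June 2027–September 2027: 192,490 + 251,540 + 349,690 + 58,380 = 852,100 (under)
July 2027–October 2027: 251,540 + 349,690 + 58,380 + 401,790 = 1,061,400 (under)
1 window exceeds the threshold.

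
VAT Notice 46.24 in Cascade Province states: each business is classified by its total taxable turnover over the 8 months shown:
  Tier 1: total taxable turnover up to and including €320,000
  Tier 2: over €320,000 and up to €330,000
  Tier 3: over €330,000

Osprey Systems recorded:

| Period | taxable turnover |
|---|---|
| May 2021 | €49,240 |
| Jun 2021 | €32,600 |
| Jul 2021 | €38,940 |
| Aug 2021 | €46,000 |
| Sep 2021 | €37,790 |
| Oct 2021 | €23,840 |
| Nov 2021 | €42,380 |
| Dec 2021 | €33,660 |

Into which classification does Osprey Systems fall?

Tier 1

Total taxable turnover: €49,240 + €32,600 + €38,940 + €46,000 + €37,790 + €23,840 + €42,380 + €33,660 = €304,450.
€304,450 ≤ €320,000, so Tier 1 applies.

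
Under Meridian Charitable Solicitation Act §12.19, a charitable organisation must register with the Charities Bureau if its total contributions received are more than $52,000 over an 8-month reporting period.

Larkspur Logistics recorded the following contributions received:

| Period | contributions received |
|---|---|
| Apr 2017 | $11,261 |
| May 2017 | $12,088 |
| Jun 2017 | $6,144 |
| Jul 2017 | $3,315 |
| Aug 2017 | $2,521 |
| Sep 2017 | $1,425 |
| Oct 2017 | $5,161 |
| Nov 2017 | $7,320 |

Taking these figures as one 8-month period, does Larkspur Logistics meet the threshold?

Total contributions received: $11,261 + $12,088 + $6,144 + $3,315 + $2,521 + $1,425 + $5,161 + $7,320 = $49,235.
$49,235 ≤ $52,000, so the threshold is not exceeded.

No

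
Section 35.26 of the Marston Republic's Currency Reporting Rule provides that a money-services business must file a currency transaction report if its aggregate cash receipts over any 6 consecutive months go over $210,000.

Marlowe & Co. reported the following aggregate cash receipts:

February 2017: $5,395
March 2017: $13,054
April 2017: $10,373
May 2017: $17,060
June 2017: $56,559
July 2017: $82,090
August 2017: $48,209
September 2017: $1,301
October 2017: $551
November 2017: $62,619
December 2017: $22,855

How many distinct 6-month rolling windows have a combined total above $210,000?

4

February 2017–July 2017: $5,395 + $13,054 + $10,373 + $17,060 + $56,559 + $82,090 = $184,531 (under)
March 2017–August 2017: $13,054 + $10,373 + $17,060 + $56,559 + $82,090 + $48,209 = $227,345 (over)
April 2017–September 2017: $10,373 + $17,060 + $56,559 + $82,090 + $48,209 + $1,301 = $215,592 (over)
May 2017–October 2017: $17,060 + $56,559 + $82,090 + $48,209 + $1,301 + $551 = $205,770 (under)
June 2017–November 2017: $56,559 + $82,090 + $48,209 + $1,301 + $551 + $62,619 = $251,329 (over)
July 2017–December 2017: $82,090 + $48,209 + $1,301 + $551 + $62,619 + $22,855 = $217,625 (over)
4 windows exceed the threshold.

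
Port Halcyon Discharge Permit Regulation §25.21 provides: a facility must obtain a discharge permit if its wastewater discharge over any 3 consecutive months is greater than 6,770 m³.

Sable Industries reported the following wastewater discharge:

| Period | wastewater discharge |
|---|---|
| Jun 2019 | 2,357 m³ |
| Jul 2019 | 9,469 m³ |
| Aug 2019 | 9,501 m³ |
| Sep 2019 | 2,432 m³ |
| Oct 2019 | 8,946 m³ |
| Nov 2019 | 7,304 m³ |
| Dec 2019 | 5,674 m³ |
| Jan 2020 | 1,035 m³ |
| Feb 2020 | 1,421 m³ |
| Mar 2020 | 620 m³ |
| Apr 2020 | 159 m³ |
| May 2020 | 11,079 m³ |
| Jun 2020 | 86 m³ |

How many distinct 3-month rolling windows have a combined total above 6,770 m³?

9

Jun 2019–Aug 2019: 2,357 m³ + 9,469 m³ + 9,501 m³ = 21,327 m³ (over)
Jul 2019–Sep 2019: 9,469 m³ + 9,501 m³ + 2,432 m³ = 21,402 m³ (over)
Aug 2019–Oct 2019: 9,501 m³ + 2,432 m³ + 8,946 m³ = 20,879 m³ (over)
Sep 2019–Nov 2019: 2,432 m³ + 8,946 m³ + 7,304 m³ = 18,682 m³ (over)
Oct 2019–Dec 2019: 8,946 m³ + 7,304 m³ + 5,674 m³ = 21,924 m³ (over)
Nov 2019–Jan 2020: 7,304 m³ + 5,674 m³ + 1,035 m³ = 14,013 m³ (over)
Dec 2019–Feb 2020: 5,674 m³ + 1,035 m³ + 1,421 m³ = 8,130 m³ (over)
Jan 2020–Mar 2020: 1,035 m³ + 1,421 m³ + 620 m³ = 3,076 m³ (under)
Feb 2020–Apr 2020: 1,421 m³ + 620 m³ + 159 m³ = 2,200 m³ (under)
Mar 2020–May 2020: 620 m³ + 159 m³ + 11,079 m³ = 11,858 m³ (over)
Apr 2020–Jun 2020: 159 m³ + 11,079 m³ + 86 m³ = 11,324 m³ (over)
9 windows exceed the threshold.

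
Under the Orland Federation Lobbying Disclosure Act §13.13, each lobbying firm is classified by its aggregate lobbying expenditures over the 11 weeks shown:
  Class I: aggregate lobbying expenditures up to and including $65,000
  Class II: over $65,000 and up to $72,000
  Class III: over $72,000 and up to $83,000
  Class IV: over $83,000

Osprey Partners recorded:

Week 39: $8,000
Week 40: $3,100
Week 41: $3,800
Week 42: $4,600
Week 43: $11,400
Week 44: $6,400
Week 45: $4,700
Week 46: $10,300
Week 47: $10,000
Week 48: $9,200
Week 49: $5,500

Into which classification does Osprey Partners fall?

Class III

Aggregate lobbying expenditures: $8,000 + $3,100 + $3,800 + $4,600 + $11,400 + $6,400 + $4,700 + $10,300 + $10,000 + $9,200 + $5,500 = $77,000.
$72,000 < $77,000 ≤ $83,000, so Class III applies.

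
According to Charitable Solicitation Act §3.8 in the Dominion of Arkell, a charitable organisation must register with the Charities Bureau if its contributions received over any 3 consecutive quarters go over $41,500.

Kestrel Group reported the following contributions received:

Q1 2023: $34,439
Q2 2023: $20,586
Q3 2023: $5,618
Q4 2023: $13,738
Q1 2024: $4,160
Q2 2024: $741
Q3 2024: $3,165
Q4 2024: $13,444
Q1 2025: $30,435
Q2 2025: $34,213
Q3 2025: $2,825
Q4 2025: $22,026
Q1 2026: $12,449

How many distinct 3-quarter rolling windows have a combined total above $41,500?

Q1 2023–Q3 2023: $34,439 + $20,586 + $5,618 = $60,643 (over)
Q2 2023–Q4 2023: $20,586 + $5,618 + $13,738 = $39,942 (under)
Q3 2023–Q1 2024: $5,618 + $13,738 + $4,160 = $23,516 (under)
Q4 2023–Q2 2024: $13,738 + $4,160 + $741 = $18,639 (under)
Q1 2024–Q3 2024: $4,160 + $741 + $3,165 = $8,066 (under)
Q2 2024–Q4 2024: $741 + $3,165 + $13,444 = $17,350 (under)
Q3 2024–Q1 2025: $3,165 + $13,444 + $30,435 = $47,044 (over)
Q4 2024–Q2 2025: $13,444 + $30,435 + $34,213 = $78,092 (over)
Q1 2025–Q3 2025: $30,435 + $34,213 + $2,825 = $67,473 (over)
Q2 2025–Q4 2025: $34,213 + $2,825 + $22,026 = $59,064 (over)
Q3 2025–Q1 2026: $2,825 + $22,026 + $12,449 = $37,300 (under)
5 windows exceed the threshold.

5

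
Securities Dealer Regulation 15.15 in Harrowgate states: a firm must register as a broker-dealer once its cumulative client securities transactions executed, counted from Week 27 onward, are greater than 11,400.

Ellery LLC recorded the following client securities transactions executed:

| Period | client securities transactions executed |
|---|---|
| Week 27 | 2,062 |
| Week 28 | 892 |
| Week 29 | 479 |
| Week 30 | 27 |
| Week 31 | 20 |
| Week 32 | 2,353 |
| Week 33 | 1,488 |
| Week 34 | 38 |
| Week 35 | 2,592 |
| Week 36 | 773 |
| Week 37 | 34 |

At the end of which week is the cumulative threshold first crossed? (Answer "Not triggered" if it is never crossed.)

Through Week 27: 2,062
Through Week 28: 2,954
Through Week 29: 3,433
Through Week 30: 3,460
Through Week 31: 3,480
Through Week 32: 5,833
Through Week 33: 7,321
Through Week 34: 7,359
Through Week 35: 9,951
Through Week 36: 10,724
Through Week 37: 10,758
Final cumulative total 10,758 ≤ 11,400; the threshold is never exceeded.

Not triggered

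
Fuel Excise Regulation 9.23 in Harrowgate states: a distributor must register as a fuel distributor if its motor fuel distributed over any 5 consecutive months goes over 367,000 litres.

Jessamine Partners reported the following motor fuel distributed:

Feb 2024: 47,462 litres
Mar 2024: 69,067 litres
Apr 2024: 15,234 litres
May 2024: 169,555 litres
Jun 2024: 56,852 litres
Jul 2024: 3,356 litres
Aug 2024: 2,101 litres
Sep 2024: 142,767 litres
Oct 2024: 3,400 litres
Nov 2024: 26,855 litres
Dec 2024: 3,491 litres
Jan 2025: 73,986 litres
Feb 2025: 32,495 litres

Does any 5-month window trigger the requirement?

Feb 2024–Jun 2024: 47,462 litres + 69,067 litres + 15,234 litres + 169,555 litres + 56,852 litres = 358,170 litres (under)
Mar 2024–Jul 2024: 69,067 litres + 15,234 litres + 169,555 litres + 56,852 litres + 3,356 litres = 314,064 litres (under)
Apr 2024–Aug 2024: 15,234 litres + 169,555 litres + 56,852 litres + 3,356 litres + 2,101 litres = 247,098 litres (under)
May 2024–Sep 2024: 169,555 litres + 56,852 litres + 3,356 litres + 2,101 litres + 142,767 litres = 374,631 litres (over)
Jun 2024–Oct 2024: 56,852 litres + 3,356 litres + 2,101 litres + 142,767 litres + 3,400 litres = 208,476 litres (under)
Jul 2024–Nov 2024: 3,356 litres + 2,101 litres + 142,767 litres + 3,400 litres + 26,855 litres = 178,479 litres (under)
Aug 2024–Dec 2024: 2,101 litres + 142,767 litres + 3,400 litres + 26,855 litres + 3,491 litres = 178,614 litres (under)
Sep 2024–Jan 2025: 142,767 litres + 3,400 litres + 26,855 litres + 3,491 litres + 73,986 litres = 250,499 litres (under)
Oct 2024–Feb 2025: 3,400 litres + 26,855 litres + 3,491 litres + 73,986 litres + 32,495 litres = 140,227 litres (under)
At least one window exceeds 367,000 litres.

Yes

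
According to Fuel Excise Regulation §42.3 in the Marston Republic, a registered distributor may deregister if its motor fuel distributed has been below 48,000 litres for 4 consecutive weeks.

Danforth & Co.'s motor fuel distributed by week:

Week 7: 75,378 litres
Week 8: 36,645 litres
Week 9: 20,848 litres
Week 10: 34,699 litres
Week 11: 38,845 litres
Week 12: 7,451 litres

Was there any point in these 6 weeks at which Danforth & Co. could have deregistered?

Weeks below 48,000 litres: Week 8, Week 9, Week 10, Week 11, Week 12.
Longest run of consecutive weeks below the threshold: 5.
5 ≥ 4, so Danforth & Co. became eligible.

Yes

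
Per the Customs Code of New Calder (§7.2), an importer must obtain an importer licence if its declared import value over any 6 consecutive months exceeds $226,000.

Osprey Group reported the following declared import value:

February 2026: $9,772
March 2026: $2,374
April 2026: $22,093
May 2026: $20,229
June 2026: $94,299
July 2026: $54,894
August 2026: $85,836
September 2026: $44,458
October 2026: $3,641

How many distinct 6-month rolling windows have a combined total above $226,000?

3

February 2026–July 2026: $9,772 + $2,374 + $22,093 + $20,229 + $94,299 + $54,894 = $203,661 (under)
March 2026–August 2026: $2,374 + $22,093 + $20,229 + $94,299 + $54,894 + $85,836 = $279,725 (over)
April 2026–September 2026: $22,093 + $20,229 + $94,299 + $54,894 + $85,836 + $44,458 = $321,809 (over)
May 2026–October 2026: $20,229 + $94,299 + $54,894 + $85,836 + $44,458 + $3,641 = $303,357 (over)
3 windows exceed the threshold.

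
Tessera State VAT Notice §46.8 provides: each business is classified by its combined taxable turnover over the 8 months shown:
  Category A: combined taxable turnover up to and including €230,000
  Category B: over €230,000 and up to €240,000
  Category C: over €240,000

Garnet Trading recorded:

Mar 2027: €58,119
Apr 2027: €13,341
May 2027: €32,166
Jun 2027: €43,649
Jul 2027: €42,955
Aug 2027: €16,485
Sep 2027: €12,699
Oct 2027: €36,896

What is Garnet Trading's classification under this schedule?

Category C

Combined taxable turnover: €58,119 + €13,341 + €32,166 + €43,649 + €42,955 + €16,485 + €12,699 + €36,896 = €256,310.
€256,310 > €240,000, so Category C applies.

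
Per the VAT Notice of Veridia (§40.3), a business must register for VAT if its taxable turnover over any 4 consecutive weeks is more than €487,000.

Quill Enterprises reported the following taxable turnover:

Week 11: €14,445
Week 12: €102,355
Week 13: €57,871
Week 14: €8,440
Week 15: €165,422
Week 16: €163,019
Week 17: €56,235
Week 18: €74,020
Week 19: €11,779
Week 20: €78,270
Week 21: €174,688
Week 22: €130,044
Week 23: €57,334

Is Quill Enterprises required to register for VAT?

No

Week 11–Week 14: €14,445 + €102,355 + €57,871 + €8,440 = €183,111 (under)
Week 12–Week 15: €102,355 + €57,871 + €8,440 + €165,422 = €334,088 (under)
Week 13–Week 16: €57,871 + €8,440 + €165,422 + €163,019 = €394,752 (under)
Week 14–Week 17: €8,440 + €165,422 + €163,019 + €56,235 = €393,116 (under)
Week 15–Week 18: €165,422 + €163,019 + €56,235 + €74,020 = €458,696 (under)
Week 16–Week 19: €163,019 + €56,235 + €74,020 + €11,779 = €305,053 (under)
Week 17–Week 20: €56,235 + €74,020 + €11,779 + €78,270 = €220,304 (under)
Week 18–Week 21: €74,020 + €11,779 + €78,270 + €174,688 = €338,757 (under)
Week 19–Week 22: €11,779 + €78,270 + €174,688 + €130,044 = €394,781 (under)
Week 20–Week 23: €78,270 + €174,688 + €130,044 + €57,334 = €440,336 (under)
No window exceeds €487,000.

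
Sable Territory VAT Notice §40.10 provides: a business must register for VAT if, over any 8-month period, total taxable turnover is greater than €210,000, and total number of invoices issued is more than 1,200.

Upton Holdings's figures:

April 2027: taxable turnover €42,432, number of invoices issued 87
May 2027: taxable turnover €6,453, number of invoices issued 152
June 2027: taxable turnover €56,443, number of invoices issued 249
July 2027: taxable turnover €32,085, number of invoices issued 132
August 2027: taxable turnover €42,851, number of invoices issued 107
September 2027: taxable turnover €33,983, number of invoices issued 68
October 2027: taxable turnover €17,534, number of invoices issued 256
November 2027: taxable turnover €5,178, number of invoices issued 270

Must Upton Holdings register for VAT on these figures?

Yes

Total taxable turnover: €42,432 + €6,453 + €56,443 + €32,085 + €42,851 + €33,983 + €17,534 + €5,178 = €236,959 (> €210,000).
Total number of invoices issued: 87 + 152 + 249 + 132 + 107 + 68 + 256 + 270 = 1,321 (> 1,200).
The test is 'and': both thresholds are exceeded.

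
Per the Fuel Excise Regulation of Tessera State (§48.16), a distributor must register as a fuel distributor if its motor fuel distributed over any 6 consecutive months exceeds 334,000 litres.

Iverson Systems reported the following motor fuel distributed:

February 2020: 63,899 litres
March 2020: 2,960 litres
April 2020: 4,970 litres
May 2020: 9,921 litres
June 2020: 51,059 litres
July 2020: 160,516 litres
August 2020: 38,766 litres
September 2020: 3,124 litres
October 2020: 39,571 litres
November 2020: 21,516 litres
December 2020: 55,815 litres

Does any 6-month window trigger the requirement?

No

February 2020–July 2020: 63,899 litres + 2,960 litres + 4,970 litres + 9,921 litres + 51,059 litres + 160,516 litres = 293,325 litres (under)
March 2020–August 2020: 2,960 litres + 4,970 litres + 9,921 litres + 51,059 litres + 160,516 litres + 38,766 litres = 268,192 litres (under)
April 2020–September 2020: 4,970 litres + 9,921 litres + 51,059 litres + 160,516 litres + 38,766 litres + 3,124 litres = 268,356 litres (under)
May 2020–October 2020: 9,921 litres + 51,059 litres + 160,516 litres + 38,766 litres + 3,124 litres + 39,571 litres = 302,957 litres (under)
June 2020–November 2020: 51,059 litres + 160,516 litres + 38,766 litres + 3,124 litres + 39,571 litres + 21,516 litres = 314,552 litres (under)
July 2020–December 2020: 160,516 litres + 38,766 litres + 3,124 litres + 39,571 litres + 21,516 litres + 55,815 litres = 319,308 litres (under)
No window exceeds 334,000 litres.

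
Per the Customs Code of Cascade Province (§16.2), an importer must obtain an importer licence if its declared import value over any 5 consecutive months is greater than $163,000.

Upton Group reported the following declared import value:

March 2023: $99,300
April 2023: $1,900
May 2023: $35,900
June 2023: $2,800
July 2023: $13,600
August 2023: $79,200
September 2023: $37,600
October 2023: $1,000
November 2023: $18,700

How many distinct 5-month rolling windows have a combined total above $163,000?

March 2023–July 2023: $99,300 + $1,900 + $35,900 + $2,800 + $13,600 = $153,500 (under)
April 2023–August 2023: $1,900 + $35,900 + $2,800 + $13,600 + $79,200 = $133,400 (under)
May 2023–September 2023: $35,900 + $2,800 + $13,600 + $79,200 + $37,600 = $169,100 (over)
June 2023–October 2023: $2,800 + $13,600 + $79,200 + $37,600 + $1,000 = $134,200 (under)
July 2023–November 2023: $13,600 + $79,200 + $37,600 + $1,000 + $18,700 = $150,100 (under)
1 window exceeds the threshold.

1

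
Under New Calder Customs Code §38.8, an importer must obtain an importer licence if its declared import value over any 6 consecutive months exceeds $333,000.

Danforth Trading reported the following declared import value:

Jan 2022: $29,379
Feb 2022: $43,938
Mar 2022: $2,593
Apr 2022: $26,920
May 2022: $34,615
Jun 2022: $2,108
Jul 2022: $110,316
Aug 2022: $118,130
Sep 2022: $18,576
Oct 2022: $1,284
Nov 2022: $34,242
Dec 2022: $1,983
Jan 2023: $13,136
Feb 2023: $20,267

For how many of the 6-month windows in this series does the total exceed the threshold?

Jan 2022–Jun 2022: $29,379 + $43,938 + $2,593 + $26,920 + $34,615 + $2,108 = $139,553 (under)
Feb 2022–Jul 2022: $43,938 + $2,593 + $26,920 + $34,615 + $2,108 + $110,316 = $220,490 (under)
Mar 2022–Aug 2022: $2,593 + $26,920 + $34,615 + $2,108 + $110,316 + $118,130 = $294,682 (under)
Apr 2022–Sep 2022: $26,920 + $34,615 + $2,108 + $110,316 + $118,130 + $18,576 = $310,665 (under)
May 2022–Oct 2022: $34,615 + $2,108 + $110,316 + $118,130 + $18,576 + $1,284 = $285,029 (under)
Jun 2022–Nov 2022: $2,108 + $110,316 + $118,130 + $18,576 + $1,284 + $34,242 = $284,656 (under)
Jul 2022–Dec 2022: $110,316 + $118,130 + $18,576 + $1,284 + $34,242 + $1,983 = $284,531 (under)
Aug 2022–Jan 2023: $118,130 + $18,576 + $1,284 + $34,242 + $1,983 + $13,136 = $187,351 (under)
Sep 2022–Feb 2023: $18,576 + $1,284 + $34,242 + $1,983 + $13,136 + $20,267 = $89,488 (under)
0 windows exceed the threshold.

0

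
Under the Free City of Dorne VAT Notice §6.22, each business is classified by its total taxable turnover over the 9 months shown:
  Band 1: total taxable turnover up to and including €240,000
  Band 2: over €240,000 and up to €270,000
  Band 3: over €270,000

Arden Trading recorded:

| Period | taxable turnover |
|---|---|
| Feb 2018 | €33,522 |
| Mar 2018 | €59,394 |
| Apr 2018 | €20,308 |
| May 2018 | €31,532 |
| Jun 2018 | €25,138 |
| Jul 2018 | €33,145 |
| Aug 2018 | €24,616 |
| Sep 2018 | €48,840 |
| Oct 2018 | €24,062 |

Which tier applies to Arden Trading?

Band 3

Total taxable turnover: €33,522 + €59,394 + €20,308 + €31,532 + €25,138 + €33,145 + €24,616 + €48,840 + €24,062 = €300,557.
€300,557 > €270,000, so Band 3 applies.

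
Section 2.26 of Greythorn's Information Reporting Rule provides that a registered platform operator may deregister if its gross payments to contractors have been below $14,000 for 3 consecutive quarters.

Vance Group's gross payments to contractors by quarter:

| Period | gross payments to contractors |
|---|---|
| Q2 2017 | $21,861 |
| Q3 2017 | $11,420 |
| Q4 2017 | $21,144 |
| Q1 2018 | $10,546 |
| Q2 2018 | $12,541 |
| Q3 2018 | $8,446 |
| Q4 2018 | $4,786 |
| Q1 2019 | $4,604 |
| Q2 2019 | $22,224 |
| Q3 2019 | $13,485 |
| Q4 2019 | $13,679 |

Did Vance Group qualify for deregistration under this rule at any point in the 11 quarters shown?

Yes

Quarters below $14,000: Q3 2017, Q1 2018, Q2 2018, Q3 2018, Q4 2018, Q1 2019, Q3 2019, Q4 2019.
Longest run of consecutive quarters below the threshold: 5.
5 ≥ 3, so Vance Group became eligible.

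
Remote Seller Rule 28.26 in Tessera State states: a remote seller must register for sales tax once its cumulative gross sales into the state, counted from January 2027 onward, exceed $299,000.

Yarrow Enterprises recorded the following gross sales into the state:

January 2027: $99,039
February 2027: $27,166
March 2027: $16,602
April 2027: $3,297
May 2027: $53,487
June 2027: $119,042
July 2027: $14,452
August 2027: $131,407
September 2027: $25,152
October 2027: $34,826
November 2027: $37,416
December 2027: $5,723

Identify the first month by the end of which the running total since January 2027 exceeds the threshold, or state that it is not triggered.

Through January 2027: $99,039
Through February 2027: $126,205
Through March 2027: $142,807
Through April 2027: $146,104
Through May 2027: $199,591
Through June 2027: $318,633 ← exceeds threshold

June 2027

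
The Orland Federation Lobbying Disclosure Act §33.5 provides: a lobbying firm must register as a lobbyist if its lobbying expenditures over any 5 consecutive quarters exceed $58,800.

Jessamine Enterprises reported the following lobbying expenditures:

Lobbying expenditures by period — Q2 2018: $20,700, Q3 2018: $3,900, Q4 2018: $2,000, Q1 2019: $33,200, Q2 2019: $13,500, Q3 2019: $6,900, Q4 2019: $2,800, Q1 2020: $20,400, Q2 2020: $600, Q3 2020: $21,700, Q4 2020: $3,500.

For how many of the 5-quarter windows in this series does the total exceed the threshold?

3

Q2 2018–Q2 2019: $20,700 + $3,900 + $2,000 + $33,200 + $13,500 = $73,300 (over)
Q3 2018–Q3 2019: $3,900 + $2,000 + $33,200 + $13,500 + $6,900 = $59,500 (over)
Q4 2018–Q4 2019: $2,000 + $33,200 + $13,500 + $6,900 + $2,800 = $58,400 (under)
Q1 2019–Q1 2020: $33,200 + $13,500 + $6,900 + $2,800 + $20,400 = $76,800 (over)
Q2 2019–Q2 2020: $13,500 + $6,900 + $2,800 + $20,400 + $600 = $44,200 (under)
Q3 2019–Q3 2020: $6,900 + $2,800 + $20,400 + $600 + $21,700 = $52,400 (under)
Q4 2019–Q4 2020: $2,800 + $20,400 + $600 + $21,700 + $3,500 = $49,000 (under)
3 windows exceed the threshold.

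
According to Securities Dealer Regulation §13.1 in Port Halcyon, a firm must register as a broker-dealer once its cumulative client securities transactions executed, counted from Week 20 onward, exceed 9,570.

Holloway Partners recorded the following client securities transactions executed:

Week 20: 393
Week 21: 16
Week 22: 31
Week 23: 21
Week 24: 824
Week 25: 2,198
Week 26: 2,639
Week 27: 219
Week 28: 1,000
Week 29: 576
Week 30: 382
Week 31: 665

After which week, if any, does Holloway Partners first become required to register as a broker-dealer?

Through Week 20: 393
Through Week 21: 409
Through Week 22: 440
Through Week 23: 461
Through Week 24: 1,285
Through Week 25: 3,483
Through Week 26: 6,122
Through Week 27: 6,341
Through Week 28: 7,341
Through Week 29: 7,917
Through Week 30: 8,299
Through Week 31: 8,964
Final cumulative total 8,964 ≤ 9,570; the threshold is never exceeded.

Not triggered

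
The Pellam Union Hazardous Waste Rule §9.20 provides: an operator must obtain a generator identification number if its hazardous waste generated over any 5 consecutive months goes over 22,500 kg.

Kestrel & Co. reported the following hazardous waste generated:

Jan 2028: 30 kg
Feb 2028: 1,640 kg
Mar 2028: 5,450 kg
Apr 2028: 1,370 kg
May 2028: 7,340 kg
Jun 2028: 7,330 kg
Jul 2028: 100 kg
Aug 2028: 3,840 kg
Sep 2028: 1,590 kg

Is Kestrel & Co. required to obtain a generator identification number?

Yes

Jan 2028–May 2028: 30 kg + 1,640 kg + 5,450 kg + 1,370 kg + 7,340 kg = 15,830 kg (under)
Feb 2028–Jun 2028: 1,640 kg + 5,450 kg + 1,370 kg + 7,340 kg + 7,330 kg = 23,130 kg (over)
Mar 2028–Jul 2028: 5,450 kg + 1,370 kg + 7,340 kg + 7,330 kg + 100 kg = 21,590 kg (under)
Apr 2028–Aug 2028: 1,370 kg + 7,340 kg + 7,330 kg + 100 kg + 3,840 kg = 19,980 kg (under)
May 2028–Sep 2028: 7,340 kg + 7,330 kg + 100 kg + 3,840 kg + 1,590 kg = 20,200 kg (under)
At least one window exceeds 22,500 kg.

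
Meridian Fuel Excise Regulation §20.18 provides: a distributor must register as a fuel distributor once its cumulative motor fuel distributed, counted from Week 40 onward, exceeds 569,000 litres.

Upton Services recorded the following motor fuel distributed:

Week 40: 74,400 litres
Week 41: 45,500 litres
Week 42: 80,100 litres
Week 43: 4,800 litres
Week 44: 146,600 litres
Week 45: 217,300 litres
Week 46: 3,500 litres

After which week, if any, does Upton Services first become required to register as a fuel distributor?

Through Week 40: 74,400 litres
Through Week 41: 119,900 litres
Through Week 42: 200,000 litres
Through Week 43: 204,800 litres
Through Week 44: 351,400 litres
Through Week 45: 568,700 litres
Through Week 46: 572,200 litres ← exceeds threshold

Week 46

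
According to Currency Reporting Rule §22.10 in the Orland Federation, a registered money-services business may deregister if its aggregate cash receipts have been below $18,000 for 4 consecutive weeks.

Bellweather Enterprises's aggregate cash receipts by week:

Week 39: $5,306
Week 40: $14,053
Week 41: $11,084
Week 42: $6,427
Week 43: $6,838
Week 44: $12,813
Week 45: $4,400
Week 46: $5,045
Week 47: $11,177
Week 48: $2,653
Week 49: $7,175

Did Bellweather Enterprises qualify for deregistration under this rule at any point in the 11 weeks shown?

Weeks below $18,000: Week 39, Week 40, Week 41, Week 42, Week 43, Week 44, Week 45, Week 46, Week 47, Week 48, Week 49.
Longest run of consecutive weeks below the threshold: 11.
11 ≥ 4, so Bellweather Enterprises became eligible.

Yes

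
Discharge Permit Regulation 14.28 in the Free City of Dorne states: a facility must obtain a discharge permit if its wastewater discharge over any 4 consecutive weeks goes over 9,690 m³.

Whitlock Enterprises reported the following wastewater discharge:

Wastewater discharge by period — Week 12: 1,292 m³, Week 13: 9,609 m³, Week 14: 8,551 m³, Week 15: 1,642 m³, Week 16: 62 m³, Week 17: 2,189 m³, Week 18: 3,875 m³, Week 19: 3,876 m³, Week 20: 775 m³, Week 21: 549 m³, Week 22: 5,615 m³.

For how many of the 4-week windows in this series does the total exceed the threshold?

Week 12–Week 15: 1,292 m³ + 9,609 m³ + 8,551 m³ + 1,642 m³ = 21,094 m³ (over)
Week 13–Week 16: 9,609 m³ + 8,551 m³ + 1,642 m³ + 62 m³ = 19,864 m³ (over)
Week 14–Week 17: 8,551 m³ + 1,642 m³ + 62 m³ + 2,189 m³ = 12,444 m³ (over)
Week 15–Week 18: 1,642 m³ + 62 m³ + 2,189 m³ + 3,875 m³ = 7,768 m³ (under)
Week 16–Week 19: 62 m³ + 2,189 m³ + 3,875 m³ + 3,876 m³ = 10,002 m³ (over)
Week 17–Week 20: 2,189 m³ + 3,875 m³ + 3,876 m³ + 775 m³ = 10,715 m³ (over)
Week 18–Week 21: 3,875 m³ + 3,876 m³ + 775 m³ + 549 m³ = 9,075 m³ (under)
Week 19–Week 22: 3,876 m³ + 775 m³ + 549 m³ + 5,615 m³ = 10,815 m³ (over)
6 windows exceed the threshold.

6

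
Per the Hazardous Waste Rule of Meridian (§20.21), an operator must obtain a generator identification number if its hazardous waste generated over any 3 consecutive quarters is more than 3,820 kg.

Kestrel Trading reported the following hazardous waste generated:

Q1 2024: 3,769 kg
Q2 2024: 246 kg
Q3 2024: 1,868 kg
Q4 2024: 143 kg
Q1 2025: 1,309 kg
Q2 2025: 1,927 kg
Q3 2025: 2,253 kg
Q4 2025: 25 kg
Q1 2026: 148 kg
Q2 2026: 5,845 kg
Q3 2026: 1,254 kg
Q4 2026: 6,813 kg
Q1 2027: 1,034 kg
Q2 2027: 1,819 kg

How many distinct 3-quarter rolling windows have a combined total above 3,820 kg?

8

Q1 2024–Q3 2024: 3,769 kg + 246 kg + 1,868 kg = 5,883 kg (over)
Q2 2024–Q4 2024: 246 kg + 1,868 kg + 143 kg = 2,257 kg (under)
Q3 2024–Q1 2025: 1,868 kg + 143 kg + 1,309 kg = 3,320 kg (under)
Q4 2024–Q2 2025: 143 kg + 1,309 kg + 1,927 kg = 3,379 kg (under)
Q1 2025–Q3 2025: 1,309 kg + 1,927 kg + 2,253 kg = 5,489 kg (over)
Q2 2025–Q4 2025: 1,927 kg + 2,253 kg + 25 kg = 4,205 kg (over)
Q3 2025–Q1 2026: 2,253 kg + 25 kg + 148 kg = 2,426 kg (under)
Q4 2025–Q2 2026: 25 kg + 148 kg + 5,845 kg = 6,018 kg (over)
Q1 2026–Q3 2026: 148 kg + 5,845 kg + 1,254 kg = 7,247 kg (over)
Q2 2026–Q4 2026: 5,845 kg + 1,254 kg + 6,813 kg = 13,912 kg (over)
Q3 2026–Q1 2027: 1,254 kg + 6,813 kg + 1,034 kg = 9,101 kg (over)
Q4 2026–Q2 2027: 6,813 kg + 1,034 kg + 1,819 kg = 9,666 kg (over)
8 windows exceed the threshold.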